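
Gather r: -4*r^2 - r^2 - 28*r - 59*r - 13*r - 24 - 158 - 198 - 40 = -5*r^2 - 100*r - 420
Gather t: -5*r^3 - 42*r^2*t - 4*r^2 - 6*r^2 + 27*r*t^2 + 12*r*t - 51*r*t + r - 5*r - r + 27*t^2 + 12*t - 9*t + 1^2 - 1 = -5*r^3 - 10*r^2 - 5*r + t^2*(27*r + 27) + t*(-42*r^2 - 39*r + 3)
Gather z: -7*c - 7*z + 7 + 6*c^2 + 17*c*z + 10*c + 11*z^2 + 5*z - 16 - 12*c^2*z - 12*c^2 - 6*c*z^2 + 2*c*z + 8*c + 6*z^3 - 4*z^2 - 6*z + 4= -6*c^2 + 11*c + 6*z^3 + z^2*(7 - 6*c) + z*(-12*c^2 + 19*c - 8) - 5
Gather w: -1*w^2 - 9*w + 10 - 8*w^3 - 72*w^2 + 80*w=-8*w^3 - 73*w^2 + 71*w + 10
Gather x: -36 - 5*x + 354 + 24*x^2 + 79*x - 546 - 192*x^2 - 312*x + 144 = -168*x^2 - 238*x - 84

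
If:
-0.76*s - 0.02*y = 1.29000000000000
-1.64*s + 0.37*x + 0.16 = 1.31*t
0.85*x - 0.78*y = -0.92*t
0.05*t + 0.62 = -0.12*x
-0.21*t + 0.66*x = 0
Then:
No Solution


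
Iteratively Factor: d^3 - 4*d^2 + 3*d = (d)*(d^2 - 4*d + 3) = d*(d - 3)*(d - 1)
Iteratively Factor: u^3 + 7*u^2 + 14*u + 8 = (u + 1)*(u^2 + 6*u + 8) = (u + 1)*(u + 4)*(u + 2)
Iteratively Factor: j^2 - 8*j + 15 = (j - 5)*(j - 3)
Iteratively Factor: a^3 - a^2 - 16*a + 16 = (a - 4)*(a^2 + 3*a - 4) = (a - 4)*(a - 1)*(a + 4)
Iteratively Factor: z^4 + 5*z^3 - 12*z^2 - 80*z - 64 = (z + 1)*(z^3 + 4*z^2 - 16*z - 64) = (z + 1)*(z + 4)*(z^2 - 16) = (z + 1)*(z + 4)^2*(z - 4)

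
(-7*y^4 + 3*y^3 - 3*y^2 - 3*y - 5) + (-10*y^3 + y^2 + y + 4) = -7*y^4 - 7*y^3 - 2*y^2 - 2*y - 1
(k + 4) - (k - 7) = 11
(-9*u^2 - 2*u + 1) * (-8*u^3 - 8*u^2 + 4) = 72*u^5 + 88*u^4 + 8*u^3 - 44*u^2 - 8*u + 4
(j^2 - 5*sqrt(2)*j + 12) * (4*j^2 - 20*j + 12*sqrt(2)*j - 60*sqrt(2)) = 4*j^4 - 20*j^3 - 8*sqrt(2)*j^3 - 72*j^2 + 40*sqrt(2)*j^2 + 144*sqrt(2)*j + 360*j - 720*sqrt(2)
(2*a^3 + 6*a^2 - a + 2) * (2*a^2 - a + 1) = 4*a^5 + 10*a^4 - 6*a^3 + 11*a^2 - 3*a + 2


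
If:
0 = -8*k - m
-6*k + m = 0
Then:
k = 0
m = 0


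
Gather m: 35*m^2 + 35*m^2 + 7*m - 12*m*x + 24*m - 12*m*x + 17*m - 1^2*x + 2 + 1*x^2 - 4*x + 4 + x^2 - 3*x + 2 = 70*m^2 + m*(48 - 24*x) + 2*x^2 - 8*x + 8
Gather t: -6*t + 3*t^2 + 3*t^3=3*t^3 + 3*t^2 - 6*t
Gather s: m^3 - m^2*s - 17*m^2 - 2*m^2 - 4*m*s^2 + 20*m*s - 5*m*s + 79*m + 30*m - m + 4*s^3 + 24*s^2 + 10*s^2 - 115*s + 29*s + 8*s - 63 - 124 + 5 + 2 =m^3 - 19*m^2 + 108*m + 4*s^3 + s^2*(34 - 4*m) + s*(-m^2 + 15*m - 78) - 180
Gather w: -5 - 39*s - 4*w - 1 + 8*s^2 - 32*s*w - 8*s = 8*s^2 - 47*s + w*(-32*s - 4) - 6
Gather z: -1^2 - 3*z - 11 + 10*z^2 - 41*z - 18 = 10*z^2 - 44*z - 30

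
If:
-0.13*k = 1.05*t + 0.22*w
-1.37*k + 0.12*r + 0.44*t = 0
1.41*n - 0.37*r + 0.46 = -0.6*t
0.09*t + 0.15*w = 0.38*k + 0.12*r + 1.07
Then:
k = 0.021454049517415*w - 0.589330675618968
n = 0.358717066266273*w - 2.19304871657892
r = 1.02292715764443*w - 6.99572929780389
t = 0.0729647503147293 - 0.212180025178347*w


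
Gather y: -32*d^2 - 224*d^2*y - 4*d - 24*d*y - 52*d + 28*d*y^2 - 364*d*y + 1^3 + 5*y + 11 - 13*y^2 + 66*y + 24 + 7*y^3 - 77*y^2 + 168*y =-32*d^2 - 56*d + 7*y^3 + y^2*(28*d - 90) + y*(-224*d^2 - 388*d + 239) + 36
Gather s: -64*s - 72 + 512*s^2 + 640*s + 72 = 512*s^2 + 576*s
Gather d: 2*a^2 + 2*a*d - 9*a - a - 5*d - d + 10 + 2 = 2*a^2 - 10*a + d*(2*a - 6) + 12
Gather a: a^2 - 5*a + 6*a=a^2 + a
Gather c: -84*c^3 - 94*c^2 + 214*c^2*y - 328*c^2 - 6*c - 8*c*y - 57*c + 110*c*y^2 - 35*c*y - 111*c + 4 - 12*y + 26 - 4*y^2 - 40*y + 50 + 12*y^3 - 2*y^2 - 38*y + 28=-84*c^3 + c^2*(214*y - 422) + c*(110*y^2 - 43*y - 174) + 12*y^3 - 6*y^2 - 90*y + 108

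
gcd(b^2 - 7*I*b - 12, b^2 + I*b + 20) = b - 4*I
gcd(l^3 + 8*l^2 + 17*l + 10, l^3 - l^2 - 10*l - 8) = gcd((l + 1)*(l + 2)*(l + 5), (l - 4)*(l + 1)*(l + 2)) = l^2 + 3*l + 2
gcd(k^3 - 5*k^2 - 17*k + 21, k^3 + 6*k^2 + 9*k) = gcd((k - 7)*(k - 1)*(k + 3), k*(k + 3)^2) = k + 3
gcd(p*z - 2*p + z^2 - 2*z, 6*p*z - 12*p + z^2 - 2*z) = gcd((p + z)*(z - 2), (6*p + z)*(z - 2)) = z - 2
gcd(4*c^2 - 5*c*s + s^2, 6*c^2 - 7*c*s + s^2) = -c + s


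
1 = 1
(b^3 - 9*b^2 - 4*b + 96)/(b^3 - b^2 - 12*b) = (b - 8)/b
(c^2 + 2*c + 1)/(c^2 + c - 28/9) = 9*(c^2 + 2*c + 1)/(9*c^2 + 9*c - 28)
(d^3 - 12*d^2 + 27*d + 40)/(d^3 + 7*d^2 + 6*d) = (d^2 - 13*d + 40)/(d*(d + 6))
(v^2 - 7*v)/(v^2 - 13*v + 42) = v/(v - 6)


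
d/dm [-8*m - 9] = -8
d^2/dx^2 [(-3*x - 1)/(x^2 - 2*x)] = 2*(x*(x - 2)*(9*x - 5) - 4*(x - 1)^2*(3*x + 1))/(x^3*(x - 2)^3)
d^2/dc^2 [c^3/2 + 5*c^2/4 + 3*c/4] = 3*c + 5/2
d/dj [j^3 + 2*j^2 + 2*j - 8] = 3*j^2 + 4*j + 2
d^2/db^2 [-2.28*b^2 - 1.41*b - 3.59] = -4.56000000000000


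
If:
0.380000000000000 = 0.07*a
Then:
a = 5.43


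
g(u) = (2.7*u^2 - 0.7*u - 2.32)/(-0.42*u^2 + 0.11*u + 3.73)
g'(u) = (0.84*u - 0.11)*(2.7*u^2 - 0.7*u - 2.32)/(-0.42*u^2 + 0.11*u + 3.73)^2 + (5.4*u - 0.7)/(-0.42*u^2 + 0.11*u + 3.73)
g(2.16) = 4.36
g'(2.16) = 9.16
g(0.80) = -0.32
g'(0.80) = 0.97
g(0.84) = -0.28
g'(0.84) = 1.04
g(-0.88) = 0.12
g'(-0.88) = -1.68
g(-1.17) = 0.73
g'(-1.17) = -2.58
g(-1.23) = 0.89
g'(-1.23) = -2.82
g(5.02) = -9.87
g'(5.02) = 2.24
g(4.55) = -11.29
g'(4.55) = 4.04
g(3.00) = 71.00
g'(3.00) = 666.46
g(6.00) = -8.45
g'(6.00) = 0.93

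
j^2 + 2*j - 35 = (j - 5)*(j + 7)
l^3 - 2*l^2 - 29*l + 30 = (l - 6)*(l - 1)*(l + 5)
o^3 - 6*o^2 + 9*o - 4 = (o - 4)*(o - 1)^2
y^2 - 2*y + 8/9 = (y - 4/3)*(y - 2/3)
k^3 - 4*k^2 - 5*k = k*(k - 5)*(k + 1)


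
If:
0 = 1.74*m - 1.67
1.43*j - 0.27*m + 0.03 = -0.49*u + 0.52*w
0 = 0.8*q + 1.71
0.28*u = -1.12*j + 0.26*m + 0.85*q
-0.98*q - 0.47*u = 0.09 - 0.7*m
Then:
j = -2.82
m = 0.96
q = -2.14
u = 5.69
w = -2.84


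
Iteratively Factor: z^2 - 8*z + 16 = (z - 4)*(z - 4)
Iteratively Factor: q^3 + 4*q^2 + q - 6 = (q + 2)*(q^2 + 2*q - 3) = (q - 1)*(q + 2)*(q + 3)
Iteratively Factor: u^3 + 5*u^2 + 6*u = (u)*(u^2 + 5*u + 6) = u*(u + 3)*(u + 2)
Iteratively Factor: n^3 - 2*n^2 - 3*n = (n - 3)*(n^2 + n) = (n - 3)*(n + 1)*(n)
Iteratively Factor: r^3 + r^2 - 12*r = (r + 4)*(r^2 - 3*r) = (r - 3)*(r + 4)*(r)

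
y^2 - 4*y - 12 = (y - 6)*(y + 2)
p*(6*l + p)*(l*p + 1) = 6*l^2*p^2 + l*p^3 + 6*l*p + p^2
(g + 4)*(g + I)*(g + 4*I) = g^3 + 4*g^2 + 5*I*g^2 - 4*g + 20*I*g - 16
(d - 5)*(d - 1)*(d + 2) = d^3 - 4*d^2 - 7*d + 10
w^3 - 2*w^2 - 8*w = w*(w - 4)*(w + 2)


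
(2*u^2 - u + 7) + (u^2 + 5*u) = 3*u^2 + 4*u + 7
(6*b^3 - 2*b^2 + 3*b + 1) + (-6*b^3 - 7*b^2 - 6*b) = -9*b^2 - 3*b + 1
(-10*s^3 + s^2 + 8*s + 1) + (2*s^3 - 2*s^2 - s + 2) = -8*s^3 - s^2 + 7*s + 3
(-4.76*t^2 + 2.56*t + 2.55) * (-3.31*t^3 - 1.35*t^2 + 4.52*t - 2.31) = 15.7556*t^5 - 2.0476*t^4 - 33.4117*t^3 + 19.1243*t^2 + 5.6124*t - 5.8905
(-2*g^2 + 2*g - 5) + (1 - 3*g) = -2*g^2 - g - 4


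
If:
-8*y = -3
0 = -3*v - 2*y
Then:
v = -1/4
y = 3/8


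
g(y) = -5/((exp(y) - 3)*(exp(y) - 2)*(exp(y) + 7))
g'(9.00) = 0.00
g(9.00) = 0.00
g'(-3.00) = 0.00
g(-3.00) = -0.12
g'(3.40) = 0.00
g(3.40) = -0.00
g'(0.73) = -203.29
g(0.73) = 7.93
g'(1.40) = 1.29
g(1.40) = -0.21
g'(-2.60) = -0.01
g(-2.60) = -0.13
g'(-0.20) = -0.24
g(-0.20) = -0.25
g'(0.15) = -0.75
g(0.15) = -0.40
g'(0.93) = 0.92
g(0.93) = 2.11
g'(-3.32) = -0.00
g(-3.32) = -0.12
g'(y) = 5*exp(y)/((exp(y) - 3)*(exp(y) - 2)*(exp(y) + 7)^2) + 5*exp(y)/((exp(y) - 3)*(exp(y) - 2)^2*(exp(y) + 7)) + 5*exp(y)/((exp(y) - 3)^2*(exp(y) - 2)*(exp(y) + 7)) = 5*((exp(y) - 3)*(exp(y) - 2) + (exp(y) - 3)*(exp(y) + 7) + (exp(y) - 2)*(exp(y) + 7))*exp(y)/((exp(y) - 3)^2*(exp(y) - 2)^2*(exp(y) + 7)^2)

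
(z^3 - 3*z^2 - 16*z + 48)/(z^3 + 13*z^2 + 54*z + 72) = (z^2 - 7*z + 12)/(z^2 + 9*z + 18)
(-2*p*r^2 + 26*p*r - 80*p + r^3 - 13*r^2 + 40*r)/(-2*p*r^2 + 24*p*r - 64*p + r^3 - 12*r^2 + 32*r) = (r - 5)/(r - 4)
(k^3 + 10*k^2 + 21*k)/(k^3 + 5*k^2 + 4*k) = (k^2 + 10*k + 21)/(k^2 + 5*k + 4)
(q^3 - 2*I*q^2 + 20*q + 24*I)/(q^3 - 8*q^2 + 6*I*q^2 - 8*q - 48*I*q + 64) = (q^2 - 4*I*q + 12)/(q^2 + 4*q*(-2 + I) - 32*I)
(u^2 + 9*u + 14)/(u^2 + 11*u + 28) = (u + 2)/(u + 4)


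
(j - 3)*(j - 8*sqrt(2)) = j^2 - 8*sqrt(2)*j - 3*j + 24*sqrt(2)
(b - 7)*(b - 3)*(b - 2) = b^3 - 12*b^2 + 41*b - 42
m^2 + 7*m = m*(m + 7)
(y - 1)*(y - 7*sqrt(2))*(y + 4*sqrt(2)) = y^3 - 3*sqrt(2)*y^2 - y^2 - 56*y + 3*sqrt(2)*y + 56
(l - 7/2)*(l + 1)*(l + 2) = l^3 - l^2/2 - 17*l/2 - 7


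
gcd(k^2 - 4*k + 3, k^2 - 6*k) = 1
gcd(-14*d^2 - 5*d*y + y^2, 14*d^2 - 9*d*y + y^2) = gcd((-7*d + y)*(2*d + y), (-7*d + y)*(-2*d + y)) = -7*d + y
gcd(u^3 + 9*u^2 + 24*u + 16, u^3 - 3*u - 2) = u + 1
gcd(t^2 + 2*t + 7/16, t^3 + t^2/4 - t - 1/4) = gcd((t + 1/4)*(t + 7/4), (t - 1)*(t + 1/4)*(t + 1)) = t + 1/4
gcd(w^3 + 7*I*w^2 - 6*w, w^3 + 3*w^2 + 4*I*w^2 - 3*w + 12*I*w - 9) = w + I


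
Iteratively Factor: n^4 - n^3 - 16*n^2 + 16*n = (n + 4)*(n^3 - 5*n^2 + 4*n) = (n - 4)*(n + 4)*(n^2 - n) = (n - 4)*(n - 1)*(n + 4)*(n)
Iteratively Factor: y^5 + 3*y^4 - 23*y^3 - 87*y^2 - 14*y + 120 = (y + 4)*(y^4 - y^3 - 19*y^2 - 11*y + 30) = (y + 3)*(y + 4)*(y^3 - 4*y^2 - 7*y + 10) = (y - 1)*(y + 3)*(y + 4)*(y^2 - 3*y - 10) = (y - 1)*(y + 2)*(y + 3)*(y + 4)*(y - 5)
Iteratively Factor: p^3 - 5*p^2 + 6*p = (p)*(p^2 - 5*p + 6) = p*(p - 2)*(p - 3)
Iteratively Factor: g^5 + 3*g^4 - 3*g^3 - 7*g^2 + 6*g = (g)*(g^4 + 3*g^3 - 3*g^2 - 7*g + 6) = g*(g - 1)*(g^3 + 4*g^2 + g - 6) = g*(g - 1)^2*(g^2 + 5*g + 6) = g*(g - 1)^2*(g + 2)*(g + 3)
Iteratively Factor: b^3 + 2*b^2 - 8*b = (b + 4)*(b^2 - 2*b) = (b - 2)*(b + 4)*(b)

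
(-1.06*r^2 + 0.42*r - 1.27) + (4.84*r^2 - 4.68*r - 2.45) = 3.78*r^2 - 4.26*r - 3.72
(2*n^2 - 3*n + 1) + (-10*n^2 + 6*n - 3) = -8*n^2 + 3*n - 2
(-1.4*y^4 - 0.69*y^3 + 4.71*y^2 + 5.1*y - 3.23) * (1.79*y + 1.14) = -2.506*y^5 - 2.8311*y^4 + 7.6443*y^3 + 14.4984*y^2 + 0.0322999999999993*y - 3.6822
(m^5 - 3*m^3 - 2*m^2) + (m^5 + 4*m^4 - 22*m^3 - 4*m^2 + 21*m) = 2*m^5 + 4*m^4 - 25*m^3 - 6*m^2 + 21*m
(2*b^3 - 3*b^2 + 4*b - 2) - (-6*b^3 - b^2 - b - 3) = 8*b^3 - 2*b^2 + 5*b + 1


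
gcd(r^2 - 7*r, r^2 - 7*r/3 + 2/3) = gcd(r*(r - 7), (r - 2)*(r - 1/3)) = 1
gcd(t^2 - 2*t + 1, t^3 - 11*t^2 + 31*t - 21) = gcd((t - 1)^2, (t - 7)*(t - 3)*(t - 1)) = t - 1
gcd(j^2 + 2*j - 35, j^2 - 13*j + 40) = j - 5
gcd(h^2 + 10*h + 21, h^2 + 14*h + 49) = h + 7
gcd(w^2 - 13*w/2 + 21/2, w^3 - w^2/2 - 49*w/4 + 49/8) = w - 7/2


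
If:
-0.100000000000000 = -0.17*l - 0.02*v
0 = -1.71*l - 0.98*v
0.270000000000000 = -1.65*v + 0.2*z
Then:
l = 0.74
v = -1.29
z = -9.31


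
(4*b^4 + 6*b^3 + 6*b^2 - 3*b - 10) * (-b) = -4*b^5 - 6*b^4 - 6*b^3 + 3*b^2 + 10*b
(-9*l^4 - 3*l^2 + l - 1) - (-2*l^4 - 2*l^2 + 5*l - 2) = -7*l^4 - l^2 - 4*l + 1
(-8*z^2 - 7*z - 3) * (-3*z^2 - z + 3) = 24*z^4 + 29*z^3 - 8*z^2 - 18*z - 9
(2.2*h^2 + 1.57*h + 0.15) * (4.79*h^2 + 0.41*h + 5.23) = 10.538*h^4 + 8.4223*h^3 + 12.8682*h^2 + 8.2726*h + 0.7845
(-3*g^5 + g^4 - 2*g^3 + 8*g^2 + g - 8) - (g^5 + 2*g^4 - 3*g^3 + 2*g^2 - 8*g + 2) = -4*g^5 - g^4 + g^3 + 6*g^2 + 9*g - 10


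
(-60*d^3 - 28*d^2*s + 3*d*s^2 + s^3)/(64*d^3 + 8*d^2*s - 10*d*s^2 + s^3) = (-30*d^2 + d*s + s^2)/(32*d^2 - 12*d*s + s^2)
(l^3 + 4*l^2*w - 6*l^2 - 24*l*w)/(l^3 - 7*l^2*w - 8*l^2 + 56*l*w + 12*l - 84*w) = l*(-l - 4*w)/(-l^2 + 7*l*w + 2*l - 14*w)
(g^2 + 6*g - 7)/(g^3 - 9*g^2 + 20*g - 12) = (g + 7)/(g^2 - 8*g + 12)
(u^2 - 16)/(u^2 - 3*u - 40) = (16 - u^2)/(-u^2 + 3*u + 40)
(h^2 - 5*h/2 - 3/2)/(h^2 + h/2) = (h - 3)/h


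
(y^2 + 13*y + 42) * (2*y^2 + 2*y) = 2*y^4 + 28*y^3 + 110*y^2 + 84*y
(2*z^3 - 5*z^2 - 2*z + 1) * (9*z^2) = 18*z^5 - 45*z^4 - 18*z^3 + 9*z^2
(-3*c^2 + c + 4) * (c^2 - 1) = -3*c^4 + c^3 + 7*c^2 - c - 4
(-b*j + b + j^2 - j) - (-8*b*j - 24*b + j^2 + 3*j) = 7*b*j + 25*b - 4*j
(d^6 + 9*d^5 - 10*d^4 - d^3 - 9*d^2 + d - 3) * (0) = 0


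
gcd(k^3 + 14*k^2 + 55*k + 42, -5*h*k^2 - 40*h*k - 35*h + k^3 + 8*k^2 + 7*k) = k^2 + 8*k + 7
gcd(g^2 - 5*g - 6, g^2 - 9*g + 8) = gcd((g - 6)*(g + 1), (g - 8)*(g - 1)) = 1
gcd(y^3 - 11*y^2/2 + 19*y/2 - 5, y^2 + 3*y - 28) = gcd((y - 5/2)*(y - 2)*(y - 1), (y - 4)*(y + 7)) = 1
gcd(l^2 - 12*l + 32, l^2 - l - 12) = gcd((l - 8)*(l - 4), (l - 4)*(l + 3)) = l - 4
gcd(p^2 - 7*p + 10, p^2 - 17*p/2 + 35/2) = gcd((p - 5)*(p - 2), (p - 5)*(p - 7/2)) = p - 5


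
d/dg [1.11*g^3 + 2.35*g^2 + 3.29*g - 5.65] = 3.33*g^2 + 4.7*g + 3.29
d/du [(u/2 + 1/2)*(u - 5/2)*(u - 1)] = 3*u^2/2 - 5*u/2 - 1/2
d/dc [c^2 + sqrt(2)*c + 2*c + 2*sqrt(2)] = 2*c + sqrt(2) + 2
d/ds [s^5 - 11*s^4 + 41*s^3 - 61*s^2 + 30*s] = 5*s^4 - 44*s^3 + 123*s^2 - 122*s + 30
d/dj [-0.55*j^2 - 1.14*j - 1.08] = -1.1*j - 1.14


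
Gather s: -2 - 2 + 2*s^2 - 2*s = 2*s^2 - 2*s - 4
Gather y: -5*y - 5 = -5*y - 5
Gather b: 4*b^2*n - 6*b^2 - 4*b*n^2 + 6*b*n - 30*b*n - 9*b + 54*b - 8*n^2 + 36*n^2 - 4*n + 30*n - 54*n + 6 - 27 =b^2*(4*n - 6) + b*(-4*n^2 - 24*n + 45) + 28*n^2 - 28*n - 21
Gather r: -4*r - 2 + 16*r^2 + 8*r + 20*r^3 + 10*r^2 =20*r^3 + 26*r^2 + 4*r - 2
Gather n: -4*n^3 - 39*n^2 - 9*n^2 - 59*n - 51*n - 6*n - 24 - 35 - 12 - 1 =-4*n^3 - 48*n^2 - 116*n - 72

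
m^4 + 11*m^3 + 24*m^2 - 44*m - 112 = (m - 2)*(m + 2)*(m + 4)*(m + 7)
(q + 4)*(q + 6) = q^2 + 10*q + 24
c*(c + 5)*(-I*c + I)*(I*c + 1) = c^4 + 4*c^3 - I*c^3 - 5*c^2 - 4*I*c^2 + 5*I*c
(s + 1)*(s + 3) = s^2 + 4*s + 3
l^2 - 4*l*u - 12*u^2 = (l - 6*u)*(l + 2*u)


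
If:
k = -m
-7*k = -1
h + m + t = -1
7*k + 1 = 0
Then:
No Solution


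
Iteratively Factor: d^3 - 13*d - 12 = (d + 1)*(d^2 - d - 12) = (d - 4)*(d + 1)*(d + 3)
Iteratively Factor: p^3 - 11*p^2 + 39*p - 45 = (p - 3)*(p^2 - 8*p + 15) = (p - 5)*(p - 3)*(p - 3)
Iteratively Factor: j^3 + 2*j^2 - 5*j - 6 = (j + 1)*(j^2 + j - 6) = (j + 1)*(j + 3)*(j - 2)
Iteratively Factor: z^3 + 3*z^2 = (z + 3)*(z^2) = z*(z + 3)*(z)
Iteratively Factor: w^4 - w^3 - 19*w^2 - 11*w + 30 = (w + 2)*(w^3 - 3*w^2 - 13*w + 15) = (w + 2)*(w + 3)*(w^2 - 6*w + 5) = (w - 1)*(w + 2)*(w + 3)*(w - 5)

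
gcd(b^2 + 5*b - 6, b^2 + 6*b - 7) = b - 1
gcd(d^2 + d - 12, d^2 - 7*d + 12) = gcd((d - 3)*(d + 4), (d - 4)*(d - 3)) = d - 3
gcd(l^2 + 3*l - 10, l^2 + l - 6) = l - 2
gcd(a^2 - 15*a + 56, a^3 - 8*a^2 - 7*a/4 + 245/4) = a - 7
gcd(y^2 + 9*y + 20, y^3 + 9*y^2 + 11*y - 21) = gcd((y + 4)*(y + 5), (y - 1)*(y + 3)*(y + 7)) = 1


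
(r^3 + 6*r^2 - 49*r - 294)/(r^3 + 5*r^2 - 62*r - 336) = (r - 7)/(r - 8)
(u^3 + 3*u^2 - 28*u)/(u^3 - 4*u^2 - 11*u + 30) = u*(u^2 + 3*u - 28)/(u^3 - 4*u^2 - 11*u + 30)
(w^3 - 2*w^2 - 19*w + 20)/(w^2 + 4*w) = w - 6 + 5/w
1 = 1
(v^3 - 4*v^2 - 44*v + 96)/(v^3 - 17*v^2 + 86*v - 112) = (v + 6)/(v - 7)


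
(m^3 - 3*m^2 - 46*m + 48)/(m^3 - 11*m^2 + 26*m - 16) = (m + 6)/(m - 2)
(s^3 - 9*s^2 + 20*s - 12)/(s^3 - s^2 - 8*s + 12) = (s^2 - 7*s + 6)/(s^2 + s - 6)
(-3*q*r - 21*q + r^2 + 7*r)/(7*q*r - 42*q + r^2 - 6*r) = (-3*q*r - 21*q + r^2 + 7*r)/(7*q*r - 42*q + r^2 - 6*r)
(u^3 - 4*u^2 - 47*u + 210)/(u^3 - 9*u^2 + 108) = (u^2 + 2*u - 35)/(u^2 - 3*u - 18)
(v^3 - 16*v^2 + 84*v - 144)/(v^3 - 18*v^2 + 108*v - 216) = (v - 4)/(v - 6)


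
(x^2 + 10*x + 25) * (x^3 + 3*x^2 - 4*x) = x^5 + 13*x^4 + 51*x^3 + 35*x^2 - 100*x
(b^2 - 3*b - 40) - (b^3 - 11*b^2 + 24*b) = -b^3 + 12*b^2 - 27*b - 40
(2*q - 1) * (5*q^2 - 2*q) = 10*q^3 - 9*q^2 + 2*q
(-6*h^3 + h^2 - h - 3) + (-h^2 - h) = -6*h^3 - 2*h - 3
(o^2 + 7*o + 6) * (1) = o^2 + 7*o + 6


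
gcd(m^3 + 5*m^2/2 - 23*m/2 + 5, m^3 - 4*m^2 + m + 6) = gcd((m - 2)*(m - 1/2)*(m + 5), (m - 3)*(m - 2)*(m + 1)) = m - 2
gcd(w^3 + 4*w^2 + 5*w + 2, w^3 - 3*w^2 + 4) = w + 1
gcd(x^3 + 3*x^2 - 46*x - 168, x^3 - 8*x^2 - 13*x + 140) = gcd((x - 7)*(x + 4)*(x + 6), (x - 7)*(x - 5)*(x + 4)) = x^2 - 3*x - 28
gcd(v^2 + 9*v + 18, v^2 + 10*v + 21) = v + 3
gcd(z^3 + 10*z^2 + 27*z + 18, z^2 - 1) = z + 1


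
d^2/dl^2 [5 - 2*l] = 0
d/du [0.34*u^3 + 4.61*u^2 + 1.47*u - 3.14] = 1.02*u^2 + 9.22*u + 1.47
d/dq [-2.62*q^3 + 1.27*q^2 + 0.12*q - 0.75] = -7.86*q^2 + 2.54*q + 0.12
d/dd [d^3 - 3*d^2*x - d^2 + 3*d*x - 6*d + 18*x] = 3*d^2 - 6*d*x - 2*d + 3*x - 6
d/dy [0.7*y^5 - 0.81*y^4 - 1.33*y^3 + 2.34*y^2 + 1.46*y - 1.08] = 3.5*y^4 - 3.24*y^3 - 3.99*y^2 + 4.68*y + 1.46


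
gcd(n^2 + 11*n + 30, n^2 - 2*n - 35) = n + 5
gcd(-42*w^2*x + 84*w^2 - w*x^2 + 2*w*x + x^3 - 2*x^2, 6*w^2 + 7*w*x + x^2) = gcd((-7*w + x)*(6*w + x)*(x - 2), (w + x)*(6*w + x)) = 6*w + x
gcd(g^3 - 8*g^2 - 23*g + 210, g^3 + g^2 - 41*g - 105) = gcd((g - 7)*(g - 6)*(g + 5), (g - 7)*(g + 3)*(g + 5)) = g^2 - 2*g - 35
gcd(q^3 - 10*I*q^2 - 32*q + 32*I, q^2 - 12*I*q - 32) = q - 4*I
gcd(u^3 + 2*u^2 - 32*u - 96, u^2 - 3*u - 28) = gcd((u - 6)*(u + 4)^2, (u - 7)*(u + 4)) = u + 4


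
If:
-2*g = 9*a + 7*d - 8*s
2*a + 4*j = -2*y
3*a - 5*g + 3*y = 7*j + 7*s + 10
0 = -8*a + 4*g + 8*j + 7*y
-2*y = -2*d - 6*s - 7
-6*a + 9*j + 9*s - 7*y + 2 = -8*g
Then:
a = -26571/6829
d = 20427/6829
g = -54987/6829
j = 59539/13658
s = -51531/13658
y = -32968/6829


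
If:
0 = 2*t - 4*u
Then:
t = 2*u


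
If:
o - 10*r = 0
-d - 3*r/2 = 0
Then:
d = -3*r/2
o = 10*r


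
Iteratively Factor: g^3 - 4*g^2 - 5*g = (g)*(g^2 - 4*g - 5) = g*(g - 5)*(g + 1)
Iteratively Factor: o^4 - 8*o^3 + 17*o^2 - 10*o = (o - 2)*(o^3 - 6*o^2 + 5*o) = (o - 2)*(o - 1)*(o^2 - 5*o) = o*(o - 2)*(o - 1)*(o - 5)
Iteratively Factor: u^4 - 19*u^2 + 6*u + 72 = (u - 3)*(u^3 + 3*u^2 - 10*u - 24) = (u - 3)*(u + 4)*(u^2 - u - 6) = (u - 3)^2*(u + 4)*(u + 2)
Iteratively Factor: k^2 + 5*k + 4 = (k + 1)*(k + 4)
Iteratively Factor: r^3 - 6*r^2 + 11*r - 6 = (r - 2)*(r^2 - 4*r + 3) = (r - 2)*(r - 1)*(r - 3)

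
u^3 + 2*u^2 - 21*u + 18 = (u - 3)*(u - 1)*(u + 6)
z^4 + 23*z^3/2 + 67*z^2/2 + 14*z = z*(z + 1/2)*(z + 4)*(z + 7)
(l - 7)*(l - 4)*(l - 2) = l^3 - 13*l^2 + 50*l - 56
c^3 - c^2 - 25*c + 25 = (c - 5)*(c - 1)*(c + 5)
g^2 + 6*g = g*(g + 6)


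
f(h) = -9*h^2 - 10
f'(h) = -18*h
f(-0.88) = -16.97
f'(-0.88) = 15.84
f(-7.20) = -476.56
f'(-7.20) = 129.60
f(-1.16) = -22.11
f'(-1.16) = 20.88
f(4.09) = -160.55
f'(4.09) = -73.62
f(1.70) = -36.01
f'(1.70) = -30.60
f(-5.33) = -265.68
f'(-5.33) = 95.94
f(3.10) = -96.49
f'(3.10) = -55.80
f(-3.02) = -92.08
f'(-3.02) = 54.36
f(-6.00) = -334.00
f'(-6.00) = 108.00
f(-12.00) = -1306.00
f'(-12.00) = 216.00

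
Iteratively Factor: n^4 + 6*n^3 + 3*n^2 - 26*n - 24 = (n - 2)*(n^3 + 8*n^2 + 19*n + 12) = (n - 2)*(n + 4)*(n^2 + 4*n + 3) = (n - 2)*(n + 1)*(n + 4)*(n + 3)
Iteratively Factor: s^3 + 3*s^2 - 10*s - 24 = (s - 3)*(s^2 + 6*s + 8) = (s - 3)*(s + 4)*(s + 2)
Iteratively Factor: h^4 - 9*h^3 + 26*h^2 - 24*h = (h)*(h^3 - 9*h^2 + 26*h - 24) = h*(h - 2)*(h^2 - 7*h + 12) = h*(h - 4)*(h - 2)*(h - 3)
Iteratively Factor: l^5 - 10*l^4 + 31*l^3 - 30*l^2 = (l - 5)*(l^4 - 5*l^3 + 6*l^2) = (l - 5)*(l - 3)*(l^3 - 2*l^2) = l*(l - 5)*(l - 3)*(l^2 - 2*l) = l*(l - 5)*(l - 3)*(l - 2)*(l)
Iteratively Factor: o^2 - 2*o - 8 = (o + 2)*(o - 4)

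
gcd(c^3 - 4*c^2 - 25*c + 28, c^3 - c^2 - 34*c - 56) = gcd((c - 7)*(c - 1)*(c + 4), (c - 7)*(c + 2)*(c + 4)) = c^2 - 3*c - 28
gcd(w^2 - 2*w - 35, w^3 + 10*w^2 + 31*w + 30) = w + 5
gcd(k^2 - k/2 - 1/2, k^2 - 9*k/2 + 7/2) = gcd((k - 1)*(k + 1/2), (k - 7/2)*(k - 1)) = k - 1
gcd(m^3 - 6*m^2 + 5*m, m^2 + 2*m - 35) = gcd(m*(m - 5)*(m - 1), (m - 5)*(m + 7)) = m - 5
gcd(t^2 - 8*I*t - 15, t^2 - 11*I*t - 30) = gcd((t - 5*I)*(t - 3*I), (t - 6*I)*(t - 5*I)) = t - 5*I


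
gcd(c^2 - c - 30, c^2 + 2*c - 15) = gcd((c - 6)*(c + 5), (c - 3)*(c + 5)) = c + 5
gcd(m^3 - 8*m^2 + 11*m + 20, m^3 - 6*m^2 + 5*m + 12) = m^2 - 3*m - 4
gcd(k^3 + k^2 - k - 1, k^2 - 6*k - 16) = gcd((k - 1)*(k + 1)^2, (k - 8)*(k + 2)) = 1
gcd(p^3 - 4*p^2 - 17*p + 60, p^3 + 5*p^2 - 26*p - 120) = p^2 - p - 20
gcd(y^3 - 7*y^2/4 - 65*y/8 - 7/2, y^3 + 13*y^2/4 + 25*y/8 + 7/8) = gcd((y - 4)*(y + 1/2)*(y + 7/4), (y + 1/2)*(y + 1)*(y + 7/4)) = y^2 + 9*y/4 + 7/8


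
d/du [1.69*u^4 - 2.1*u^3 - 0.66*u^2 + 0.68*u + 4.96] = 6.76*u^3 - 6.3*u^2 - 1.32*u + 0.68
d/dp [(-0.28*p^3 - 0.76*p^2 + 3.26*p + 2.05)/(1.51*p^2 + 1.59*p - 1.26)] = (-0.4228*p^4 - 0.8904*p^3 - 5.0726*p^2 - 4.2758*p - 7.3671)/(2.2801*p^4 + 4.8018*p^3 - 1.2771*p^2 - 4.0068*p + 1.5876)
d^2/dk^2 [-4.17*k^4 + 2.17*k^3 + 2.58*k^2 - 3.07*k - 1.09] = -50.04*k^2 + 13.02*k + 5.16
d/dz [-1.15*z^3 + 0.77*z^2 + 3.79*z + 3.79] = -3.45*z^2 + 1.54*z + 3.79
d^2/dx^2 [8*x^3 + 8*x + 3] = 48*x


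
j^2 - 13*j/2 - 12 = (j - 8)*(j + 3/2)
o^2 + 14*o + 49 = (o + 7)^2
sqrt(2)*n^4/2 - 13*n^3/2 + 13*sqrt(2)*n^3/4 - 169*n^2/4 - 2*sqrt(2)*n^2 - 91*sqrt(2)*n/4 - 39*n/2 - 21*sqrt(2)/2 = (n + 1/2)*(n + 6)*(n - 7*sqrt(2))*(sqrt(2)*n/2 + 1/2)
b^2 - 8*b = b*(b - 8)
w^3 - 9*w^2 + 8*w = w*(w - 8)*(w - 1)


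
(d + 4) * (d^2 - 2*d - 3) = d^3 + 2*d^2 - 11*d - 12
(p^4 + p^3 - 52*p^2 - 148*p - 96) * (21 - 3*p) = -3*p^5 + 18*p^4 + 177*p^3 - 648*p^2 - 2820*p - 2016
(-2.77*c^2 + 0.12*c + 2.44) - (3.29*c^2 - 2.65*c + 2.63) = -6.06*c^2 + 2.77*c - 0.19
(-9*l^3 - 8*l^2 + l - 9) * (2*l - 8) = -18*l^4 + 56*l^3 + 66*l^2 - 26*l + 72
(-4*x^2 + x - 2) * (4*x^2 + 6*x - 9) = -16*x^4 - 20*x^3 + 34*x^2 - 21*x + 18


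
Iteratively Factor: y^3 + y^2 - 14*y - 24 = (y + 2)*(y^2 - y - 12) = (y + 2)*(y + 3)*(y - 4)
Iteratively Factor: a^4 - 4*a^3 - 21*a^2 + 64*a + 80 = (a + 1)*(a^3 - 5*a^2 - 16*a + 80) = (a + 1)*(a + 4)*(a^2 - 9*a + 20) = (a - 4)*(a + 1)*(a + 4)*(a - 5)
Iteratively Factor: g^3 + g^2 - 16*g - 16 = (g + 1)*(g^2 - 16) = (g - 4)*(g + 1)*(g + 4)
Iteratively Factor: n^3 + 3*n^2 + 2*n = (n)*(n^2 + 3*n + 2) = n*(n + 2)*(n + 1)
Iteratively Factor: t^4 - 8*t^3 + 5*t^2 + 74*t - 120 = (t - 5)*(t^3 - 3*t^2 - 10*t + 24) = (t - 5)*(t - 2)*(t^2 - t - 12) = (t - 5)*(t - 2)*(t + 3)*(t - 4)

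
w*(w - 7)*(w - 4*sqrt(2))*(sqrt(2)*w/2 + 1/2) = sqrt(2)*w^4/2 - 7*sqrt(2)*w^3/2 - 7*w^3/2 - 2*sqrt(2)*w^2 + 49*w^2/2 + 14*sqrt(2)*w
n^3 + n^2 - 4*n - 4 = (n - 2)*(n + 1)*(n + 2)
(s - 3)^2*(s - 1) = s^3 - 7*s^2 + 15*s - 9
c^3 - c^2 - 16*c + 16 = (c - 4)*(c - 1)*(c + 4)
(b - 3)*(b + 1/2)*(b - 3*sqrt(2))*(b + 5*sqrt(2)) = b^4 - 5*b^3/2 + 2*sqrt(2)*b^3 - 63*b^2/2 - 5*sqrt(2)*b^2 - 3*sqrt(2)*b + 75*b + 45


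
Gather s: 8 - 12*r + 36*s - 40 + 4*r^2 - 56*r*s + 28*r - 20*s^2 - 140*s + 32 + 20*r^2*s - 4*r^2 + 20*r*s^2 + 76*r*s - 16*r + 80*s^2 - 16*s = s^2*(20*r + 60) + s*(20*r^2 + 20*r - 120)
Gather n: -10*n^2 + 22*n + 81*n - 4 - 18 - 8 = -10*n^2 + 103*n - 30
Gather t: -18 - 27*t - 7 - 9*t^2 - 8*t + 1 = -9*t^2 - 35*t - 24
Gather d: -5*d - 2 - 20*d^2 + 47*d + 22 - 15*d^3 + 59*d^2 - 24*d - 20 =-15*d^3 + 39*d^2 + 18*d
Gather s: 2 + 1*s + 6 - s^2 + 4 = -s^2 + s + 12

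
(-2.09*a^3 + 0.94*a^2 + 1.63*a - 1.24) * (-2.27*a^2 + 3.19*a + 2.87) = 4.7443*a^5 - 8.8009*a^4 - 6.6998*a^3 + 10.7123*a^2 + 0.7225*a - 3.5588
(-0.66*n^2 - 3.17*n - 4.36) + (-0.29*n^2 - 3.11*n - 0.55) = -0.95*n^2 - 6.28*n - 4.91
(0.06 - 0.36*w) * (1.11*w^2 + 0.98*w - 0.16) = -0.3996*w^3 - 0.2862*w^2 + 0.1164*w - 0.0096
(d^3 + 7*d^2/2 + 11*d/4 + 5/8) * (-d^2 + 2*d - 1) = -d^5 - 3*d^4/2 + 13*d^3/4 + 11*d^2/8 - 3*d/2 - 5/8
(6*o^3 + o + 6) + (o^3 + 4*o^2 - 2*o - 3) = 7*o^3 + 4*o^2 - o + 3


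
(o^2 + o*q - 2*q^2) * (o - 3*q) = o^3 - 2*o^2*q - 5*o*q^2 + 6*q^3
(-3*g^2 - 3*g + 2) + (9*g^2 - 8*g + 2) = 6*g^2 - 11*g + 4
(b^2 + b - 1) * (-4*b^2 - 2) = -4*b^4 - 4*b^3 + 2*b^2 - 2*b + 2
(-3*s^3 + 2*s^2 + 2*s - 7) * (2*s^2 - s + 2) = -6*s^5 + 7*s^4 - 4*s^3 - 12*s^2 + 11*s - 14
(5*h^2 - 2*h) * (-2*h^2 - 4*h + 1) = -10*h^4 - 16*h^3 + 13*h^2 - 2*h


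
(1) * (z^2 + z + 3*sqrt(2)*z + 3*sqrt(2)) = z^2 + z + 3*sqrt(2)*z + 3*sqrt(2)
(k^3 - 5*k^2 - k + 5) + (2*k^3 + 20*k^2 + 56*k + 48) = 3*k^3 + 15*k^2 + 55*k + 53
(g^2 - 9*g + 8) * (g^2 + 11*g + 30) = g^4 + 2*g^3 - 61*g^2 - 182*g + 240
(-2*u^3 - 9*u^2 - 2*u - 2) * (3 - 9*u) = 18*u^4 + 75*u^3 - 9*u^2 + 12*u - 6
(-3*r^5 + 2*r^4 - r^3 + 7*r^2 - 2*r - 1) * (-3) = 9*r^5 - 6*r^4 + 3*r^3 - 21*r^2 + 6*r + 3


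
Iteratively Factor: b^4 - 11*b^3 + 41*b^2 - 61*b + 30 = (b - 5)*(b^3 - 6*b^2 + 11*b - 6) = (b - 5)*(b - 3)*(b^2 - 3*b + 2) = (b - 5)*(b - 3)*(b - 1)*(b - 2)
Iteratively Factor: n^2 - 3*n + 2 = (n - 2)*(n - 1)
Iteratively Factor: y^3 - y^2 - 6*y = (y + 2)*(y^2 - 3*y) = y*(y + 2)*(y - 3)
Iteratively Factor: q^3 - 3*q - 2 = (q + 1)*(q^2 - q - 2) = (q + 1)^2*(q - 2)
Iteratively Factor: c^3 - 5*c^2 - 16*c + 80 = (c + 4)*(c^2 - 9*c + 20) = (c - 4)*(c + 4)*(c - 5)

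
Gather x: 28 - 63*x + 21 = 49 - 63*x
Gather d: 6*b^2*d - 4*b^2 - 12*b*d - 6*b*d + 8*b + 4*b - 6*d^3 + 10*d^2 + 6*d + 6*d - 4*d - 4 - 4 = -4*b^2 + 12*b - 6*d^3 + 10*d^2 + d*(6*b^2 - 18*b + 8) - 8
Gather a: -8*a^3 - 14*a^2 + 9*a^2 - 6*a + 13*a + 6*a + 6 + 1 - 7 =-8*a^3 - 5*a^2 + 13*a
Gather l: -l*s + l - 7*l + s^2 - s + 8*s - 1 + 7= l*(-s - 6) + s^2 + 7*s + 6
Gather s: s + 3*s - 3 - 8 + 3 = 4*s - 8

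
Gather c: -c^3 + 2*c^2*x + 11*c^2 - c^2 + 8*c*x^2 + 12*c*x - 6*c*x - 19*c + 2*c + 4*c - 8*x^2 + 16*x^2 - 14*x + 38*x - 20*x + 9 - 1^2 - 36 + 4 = -c^3 + c^2*(2*x + 10) + c*(8*x^2 + 6*x - 13) + 8*x^2 + 4*x - 24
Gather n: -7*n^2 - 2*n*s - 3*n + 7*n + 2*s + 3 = -7*n^2 + n*(4 - 2*s) + 2*s + 3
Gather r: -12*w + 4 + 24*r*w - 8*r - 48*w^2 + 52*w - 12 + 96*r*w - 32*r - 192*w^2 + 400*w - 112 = r*(120*w - 40) - 240*w^2 + 440*w - 120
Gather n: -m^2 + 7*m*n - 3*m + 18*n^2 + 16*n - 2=-m^2 - 3*m + 18*n^2 + n*(7*m + 16) - 2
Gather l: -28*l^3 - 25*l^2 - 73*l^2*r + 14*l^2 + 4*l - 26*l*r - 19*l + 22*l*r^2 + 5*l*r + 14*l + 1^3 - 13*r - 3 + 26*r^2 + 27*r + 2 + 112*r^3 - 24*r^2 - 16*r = -28*l^3 + l^2*(-73*r - 11) + l*(22*r^2 - 21*r - 1) + 112*r^3 + 2*r^2 - 2*r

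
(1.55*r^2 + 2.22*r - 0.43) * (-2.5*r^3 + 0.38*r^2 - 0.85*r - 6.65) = -3.875*r^5 - 4.961*r^4 + 0.6011*r^3 - 12.3579*r^2 - 14.3975*r + 2.8595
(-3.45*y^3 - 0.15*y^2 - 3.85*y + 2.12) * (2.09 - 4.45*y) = 15.3525*y^4 - 6.543*y^3 + 16.819*y^2 - 17.4805*y + 4.4308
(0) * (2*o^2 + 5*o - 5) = 0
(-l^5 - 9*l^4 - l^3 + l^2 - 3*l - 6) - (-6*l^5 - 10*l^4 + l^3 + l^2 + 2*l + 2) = 5*l^5 + l^4 - 2*l^3 - 5*l - 8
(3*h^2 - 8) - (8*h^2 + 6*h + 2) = -5*h^2 - 6*h - 10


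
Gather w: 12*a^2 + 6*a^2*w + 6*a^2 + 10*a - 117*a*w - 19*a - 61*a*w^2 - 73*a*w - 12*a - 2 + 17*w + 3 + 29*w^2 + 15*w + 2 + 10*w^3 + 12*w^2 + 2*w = 18*a^2 - 21*a + 10*w^3 + w^2*(41 - 61*a) + w*(6*a^2 - 190*a + 34) + 3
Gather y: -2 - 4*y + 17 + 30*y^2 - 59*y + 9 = 30*y^2 - 63*y + 24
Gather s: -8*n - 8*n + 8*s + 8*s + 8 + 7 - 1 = -16*n + 16*s + 14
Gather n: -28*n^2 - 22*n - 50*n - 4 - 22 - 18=-28*n^2 - 72*n - 44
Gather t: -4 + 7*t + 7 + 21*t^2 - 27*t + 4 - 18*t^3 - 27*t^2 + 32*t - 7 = -18*t^3 - 6*t^2 + 12*t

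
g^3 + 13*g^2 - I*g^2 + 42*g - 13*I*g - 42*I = (g + 6)*(g + 7)*(g - I)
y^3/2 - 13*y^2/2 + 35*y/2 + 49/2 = (y/2 + 1/2)*(y - 7)^2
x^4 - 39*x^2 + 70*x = x*(x - 5)*(x - 2)*(x + 7)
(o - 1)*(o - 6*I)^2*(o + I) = o^4 - o^3 - 11*I*o^3 - 24*o^2 + 11*I*o^2 + 24*o - 36*I*o + 36*I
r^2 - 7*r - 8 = (r - 8)*(r + 1)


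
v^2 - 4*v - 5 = (v - 5)*(v + 1)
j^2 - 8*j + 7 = (j - 7)*(j - 1)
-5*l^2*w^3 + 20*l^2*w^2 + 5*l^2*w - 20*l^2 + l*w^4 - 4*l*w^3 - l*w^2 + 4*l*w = (-5*l + w)*(w - 4)*(w - 1)*(l*w + l)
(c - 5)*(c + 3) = c^2 - 2*c - 15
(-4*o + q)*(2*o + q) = -8*o^2 - 2*o*q + q^2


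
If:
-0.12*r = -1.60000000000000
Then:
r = 13.33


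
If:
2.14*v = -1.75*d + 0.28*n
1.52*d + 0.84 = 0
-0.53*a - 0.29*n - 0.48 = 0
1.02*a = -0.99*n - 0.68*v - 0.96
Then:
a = -0.54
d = -0.55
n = -0.66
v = 0.37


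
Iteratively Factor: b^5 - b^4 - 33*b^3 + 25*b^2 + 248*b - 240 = (b - 3)*(b^4 + 2*b^3 - 27*b^2 - 56*b + 80) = (b - 3)*(b - 1)*(b^3 + 3*b^2 - 24*b - 80) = (b - 5)*(b - 3)*(b - 1)*(b^2 + 8*b + 16) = (b - 5)*(b - 3)*(b - 1)*(b + 4)*(b + 4)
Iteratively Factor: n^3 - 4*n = (n + 2)*(n^2 - 2*n) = (n - 2)*(n + 2)*(n)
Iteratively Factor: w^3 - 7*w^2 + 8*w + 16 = (w - 4)*(w^2 - 3*w - 4) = (w - 4)*(w + 1)*(w - 4)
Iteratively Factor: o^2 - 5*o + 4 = (o - 4)*(o - 1)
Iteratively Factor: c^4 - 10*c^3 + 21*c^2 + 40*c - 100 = (c - 2)*(c^3 - 8*c^2 + 5*c + 50) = (c - 5)*(c - 2)*(c^2 - 3*c - 10) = (c - 5)*(c - 2)*(c + 2)*(c - 5)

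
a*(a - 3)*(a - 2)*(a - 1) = a^4 - 6*a^3 + 11*a^2 - 6*a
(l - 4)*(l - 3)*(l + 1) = l^3 - 6*l^2 + 5*l + 12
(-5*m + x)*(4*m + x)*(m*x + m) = -20*m^3*x - 20*m^3 - m^2*x^2 - m^2*x + m*x^3 + m*x^2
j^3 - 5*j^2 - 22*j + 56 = (j - 7)*(j - 2)*(j + 4)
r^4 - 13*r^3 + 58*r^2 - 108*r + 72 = (r - 6)*(r - 3)*(r - 2)^2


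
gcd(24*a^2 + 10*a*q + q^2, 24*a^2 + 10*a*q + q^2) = 24*a^2 + 10*a*q + q^2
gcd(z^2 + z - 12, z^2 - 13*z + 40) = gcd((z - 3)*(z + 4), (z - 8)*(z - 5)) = 1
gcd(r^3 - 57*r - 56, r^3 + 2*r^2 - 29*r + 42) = r + 7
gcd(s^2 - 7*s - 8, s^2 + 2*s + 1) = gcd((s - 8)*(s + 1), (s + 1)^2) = s + 1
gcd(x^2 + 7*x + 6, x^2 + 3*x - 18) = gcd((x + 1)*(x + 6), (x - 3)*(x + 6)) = x + 6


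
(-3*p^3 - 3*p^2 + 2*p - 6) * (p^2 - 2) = -3*p^5 - 3*p^4 + 8*p^3 - 4*p + 12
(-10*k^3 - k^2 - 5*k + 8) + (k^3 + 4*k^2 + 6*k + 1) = -9*k^3 + 3*k^2 + k + 9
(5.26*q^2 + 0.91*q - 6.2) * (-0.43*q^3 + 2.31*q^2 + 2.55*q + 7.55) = -2.2618*q^5 + 11.7593*q^4 + 18.1811*q^3 + 27.7115*q^2 - 8.9395*q - 46.81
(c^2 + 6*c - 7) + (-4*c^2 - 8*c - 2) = -3*c^2 - 2*c - 9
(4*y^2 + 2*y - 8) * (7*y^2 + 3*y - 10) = 28*y^4 + 26*y^3 - 90*y^2 - 44*y + 80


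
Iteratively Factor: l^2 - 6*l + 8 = (l - 2)*(l - 4)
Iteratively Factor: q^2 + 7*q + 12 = (q + 3)*(q + 4)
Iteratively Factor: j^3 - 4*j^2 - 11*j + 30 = (j + 3)*(j^2 - 7*j + 10) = (j - 5)*(j + 3)*(j - 2)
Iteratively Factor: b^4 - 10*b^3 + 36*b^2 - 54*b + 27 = (b - 1)*(b^3 - 9*b^2 + 27*b - 27) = (b - 3)*(b - 1)*(b^2 - 6*b + 9) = (b - 3)^2*(b - 1)*(b - 3)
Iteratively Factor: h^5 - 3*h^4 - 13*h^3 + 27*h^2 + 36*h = (h + 3)*(h^4 - 6*h^3 + 5*h^2 + 12*h) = (h - 3)*(h + 3)*(h^3 - 3*h^2 - 4*h) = (h - 4)*(h - 3)*(h + 3)*(h^2 + h) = (h - 4)*(h - 3)*(h + 1)*(h + 3)*(h)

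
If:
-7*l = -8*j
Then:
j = 7*l/8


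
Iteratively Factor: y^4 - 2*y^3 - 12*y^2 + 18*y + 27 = (y - 3)*(y^3 + y^2 - 9*y - 9) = (y - 3)*(y + 3)*(y^2 - 2*y - 3) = (y - 3)^2*(y + 3)*(y + 1)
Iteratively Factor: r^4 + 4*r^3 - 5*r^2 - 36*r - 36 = (r + 2)*(r^3 + 2*r^2 - 9*r - 18) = (r + 2)^2*(r^2 - 9) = (r - 3)*(r + 2)^2*(r + 3)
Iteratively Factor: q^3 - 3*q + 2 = (q - 1)*(q^2 + q - 2) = (q - 1)*(q + 2)*(q - 1)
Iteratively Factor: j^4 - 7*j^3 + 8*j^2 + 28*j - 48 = (j - 2)*(j^3 - 5*j^2 - 2*j + 24) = (j - 3)*(j - 2)*(j^2 - 2*j - 8) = (j - 4)*(j - 3)*(j - 2)*(j + 2)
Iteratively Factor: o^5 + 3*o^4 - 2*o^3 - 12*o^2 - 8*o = (o + 2)*(o^4 + o^3 - 4*o^2 - 4*o) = (o + 2)^2*(o^3 - o^2 - 2*o) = o*(o + 2)^2*(o^2 - o - 2) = o*(o + 1)*(o + 2)^2*(o - 2)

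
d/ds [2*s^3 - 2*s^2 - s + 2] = 6*s^2 - 4*s - 1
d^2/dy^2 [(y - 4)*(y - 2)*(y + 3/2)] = 6*y - 9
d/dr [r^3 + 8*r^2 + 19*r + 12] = 3*r^2 + 16*r + 19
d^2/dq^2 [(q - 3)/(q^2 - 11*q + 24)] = 2/(q^3 - 24*q^2 + 192*q - 512)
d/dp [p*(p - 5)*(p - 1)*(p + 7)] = 4*p^3 + 3*p^2 - 74*p + 35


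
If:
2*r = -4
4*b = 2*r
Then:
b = -1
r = -2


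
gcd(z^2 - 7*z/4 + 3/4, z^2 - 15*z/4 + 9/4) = z - 3/4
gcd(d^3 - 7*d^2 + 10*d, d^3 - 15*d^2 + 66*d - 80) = d^2 - 7*d + 10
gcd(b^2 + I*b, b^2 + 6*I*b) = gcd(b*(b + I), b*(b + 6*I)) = b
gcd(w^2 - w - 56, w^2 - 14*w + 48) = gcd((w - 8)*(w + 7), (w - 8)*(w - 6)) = w - 8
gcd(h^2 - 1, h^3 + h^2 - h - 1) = h^2 - 1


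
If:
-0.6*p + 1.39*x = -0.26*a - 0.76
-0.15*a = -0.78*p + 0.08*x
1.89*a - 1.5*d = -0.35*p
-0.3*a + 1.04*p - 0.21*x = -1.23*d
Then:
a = -0.03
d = -0.05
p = -0.06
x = -0.57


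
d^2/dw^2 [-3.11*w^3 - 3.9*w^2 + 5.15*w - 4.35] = -18.66*w - 7.8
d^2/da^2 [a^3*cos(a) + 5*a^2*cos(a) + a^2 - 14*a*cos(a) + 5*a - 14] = -a^3*cos(a) - 6*a^2*sin(a) - 5*a^2*cos(a) + 20*sqrt(2)*a*cos(a + pi/4) + 28*sin(a) + 10*cos(a) + 2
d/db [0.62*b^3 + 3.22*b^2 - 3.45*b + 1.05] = 1.86*b^2 + 6.44*b - 3.45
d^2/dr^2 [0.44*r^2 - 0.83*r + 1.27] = 0.880000000000000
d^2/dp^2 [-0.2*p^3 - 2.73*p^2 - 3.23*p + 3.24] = -1.2*p - 5.46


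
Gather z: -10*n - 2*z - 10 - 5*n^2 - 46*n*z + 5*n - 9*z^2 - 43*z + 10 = -5*n^2 - 5*n - 9*z^2 + z*(-46*n - 45)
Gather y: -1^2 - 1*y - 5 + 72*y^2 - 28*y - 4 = 72*y^2 - 29*y - 10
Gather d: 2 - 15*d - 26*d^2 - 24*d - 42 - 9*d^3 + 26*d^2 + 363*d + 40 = -9*d^3 + 324*d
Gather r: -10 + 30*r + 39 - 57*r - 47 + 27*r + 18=0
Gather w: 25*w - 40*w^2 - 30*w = -40*w^2 - 5*w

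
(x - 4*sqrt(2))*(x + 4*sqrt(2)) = x^2 - 32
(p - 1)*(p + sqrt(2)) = p^2 - p + sqrt(2)*p - sqrt(2)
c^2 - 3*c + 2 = (c - 2)*(c - 1)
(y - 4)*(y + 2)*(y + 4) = y^3 + 2*y^2 - 16*y - 32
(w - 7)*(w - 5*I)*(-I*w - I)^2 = -w^4 + 5*w^3 + 5*I*w^3 + 13*w^2 - 25*I*w^2 + 7*w - 65*I*w - 35*I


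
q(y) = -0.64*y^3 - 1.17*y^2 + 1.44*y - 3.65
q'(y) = -1.92*y^2 - 2.34*y + 1.44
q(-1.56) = -6.31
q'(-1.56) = 0.42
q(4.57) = -82.59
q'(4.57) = -49.35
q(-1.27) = -6.05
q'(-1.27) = 1.32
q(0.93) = -3.84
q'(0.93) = -2.40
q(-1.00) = -5.62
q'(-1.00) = 1.86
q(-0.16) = -3.91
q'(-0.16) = 1.77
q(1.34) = -5.36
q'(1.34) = -5.14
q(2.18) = -12.70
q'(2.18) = -12.79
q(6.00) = -175.37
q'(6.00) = -81.72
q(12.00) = -1260.77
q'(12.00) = -303.12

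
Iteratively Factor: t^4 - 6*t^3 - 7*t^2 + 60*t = (t - 4)*(t^3 - 2*t^2 - 15*t) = (t - 4)*(t + 3)*(t^2 - 5*t) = t*(t - 4)*(t + 3)*(t - 5)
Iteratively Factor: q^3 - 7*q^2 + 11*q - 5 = (q - 5)*(q^2 - 2*q + 1) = (q - 5)*(q - 1)*(q - 1)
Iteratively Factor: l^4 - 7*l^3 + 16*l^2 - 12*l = (l - 3)*(l^3 - 4*l^2 + 4*l) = l*(l - 3)*(l^2 - 4*l + 4) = l*(l - 3)*(l - 2)*(l - 2)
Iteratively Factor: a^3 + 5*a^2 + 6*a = (a + 2)*(a^2 + 3*a) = a*(a + 2)*(a + 3)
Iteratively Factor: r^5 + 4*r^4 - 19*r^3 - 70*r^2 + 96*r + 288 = (r + 4)*(r^4 - 19*r^2 + 6*r + 72) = (r - 3)*(r + 4)*(r^3 + 3*r^2 - 10*r - 24) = (r - 3)*(r + 2)*(r + 4)*(r^2 + r - 12) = (r - 3)^2*(r + 2)*(r + 4)*(r + 4)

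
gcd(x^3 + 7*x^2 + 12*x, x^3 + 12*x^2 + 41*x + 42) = x + 3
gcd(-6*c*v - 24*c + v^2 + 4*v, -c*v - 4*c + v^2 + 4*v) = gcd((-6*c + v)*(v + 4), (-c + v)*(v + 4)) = v + 4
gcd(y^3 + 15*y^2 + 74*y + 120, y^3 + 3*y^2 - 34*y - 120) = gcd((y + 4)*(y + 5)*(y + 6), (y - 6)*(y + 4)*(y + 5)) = y^2 + 9*y + 20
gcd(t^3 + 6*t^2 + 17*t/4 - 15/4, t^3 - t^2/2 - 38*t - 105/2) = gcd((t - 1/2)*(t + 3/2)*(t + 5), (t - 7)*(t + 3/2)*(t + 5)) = t^2 + 13*t/2 + 15/2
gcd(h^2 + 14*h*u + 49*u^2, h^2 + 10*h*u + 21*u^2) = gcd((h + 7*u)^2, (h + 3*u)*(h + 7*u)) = h + 7*u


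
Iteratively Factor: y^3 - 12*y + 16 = (y - 2)*(y^2 + 2*y - 8) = (y - 2)^2*(y + 4)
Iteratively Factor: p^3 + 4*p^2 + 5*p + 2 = (p + 2)*(p^2 + 2*p + 1) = (p + 1)*(p + 2)*(p + 1)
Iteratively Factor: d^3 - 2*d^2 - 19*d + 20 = (d + 4)*(d^2 - 6*d + 5) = (d - 5)*(d + 4)*(d - 1)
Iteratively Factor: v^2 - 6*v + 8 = (v - 2)*(v - 4)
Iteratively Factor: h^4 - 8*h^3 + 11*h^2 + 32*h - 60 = (h - 3)*(h^3 - 5*h^2 - 4*h + 20) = (h - 3)*(h - 2)*(h^2 - 3*h - 10) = (h - 3)*(h - 2)*(h + 2)*(h - 5)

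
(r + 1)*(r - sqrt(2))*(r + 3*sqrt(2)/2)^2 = r^4 + r^3 + 2*sqrt(2)*r^3 - 3*r^2/2 + 2*sqrt(2)*r^2 - 9*sqrt(2)*r/2 - 3*r/2 - 9*sqrt(2)/2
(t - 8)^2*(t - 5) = t^3 - 21*t^2 + 144*t - 320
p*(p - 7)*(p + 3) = p^3 - 4*p^2 - 21*p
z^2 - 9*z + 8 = (z - 8)*(z - 1)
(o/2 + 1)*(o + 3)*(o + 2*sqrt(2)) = o^3/2 + sqrt(2)*o^2 + 5*o^2/2 + 3*o + 5*sqrt(2)*o + 6*sqrt(2)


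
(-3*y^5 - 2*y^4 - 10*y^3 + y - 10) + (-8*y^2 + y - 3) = -3*y^5 - 2*y^4 - 10*y^3 - 8*y^2 + 2*y - 13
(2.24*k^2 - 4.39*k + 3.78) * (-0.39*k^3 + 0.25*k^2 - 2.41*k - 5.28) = -0.8736*k^5 + 2.2721*k^4 - 7.9701*k^3 - 0.302300000000001*k^2 + 14.0694*k - 19.9584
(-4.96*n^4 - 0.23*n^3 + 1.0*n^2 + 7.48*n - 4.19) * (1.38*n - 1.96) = -6.8448*n^5 + 9.4042*n^4 + 1.8308*n^3 + 8.3624*n^2 - 20.443*n + 8.2124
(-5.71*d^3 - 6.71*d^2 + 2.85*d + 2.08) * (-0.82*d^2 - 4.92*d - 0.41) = 4.6822*d^5 + 33.5954*d^4 + 33.0173*d^3 - 12.9765*d^2 - 11.4021*d - 0.8528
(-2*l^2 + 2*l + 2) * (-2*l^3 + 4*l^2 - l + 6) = 4*l^5 - 12*l^4 + 6*l^3 - 6*l^2 + 10*l + 12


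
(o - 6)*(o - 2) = o^2 - 8*o + 12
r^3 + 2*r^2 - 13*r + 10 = (r - 2)*(r - 1)*(r + 5)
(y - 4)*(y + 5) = y^2 + y - 20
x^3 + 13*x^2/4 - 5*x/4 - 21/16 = (x - 3/4)*(x + 1/2)*(x + 7/2)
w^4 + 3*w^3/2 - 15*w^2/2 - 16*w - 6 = (w - 3)*(w + 1/2)*(w + 2)^2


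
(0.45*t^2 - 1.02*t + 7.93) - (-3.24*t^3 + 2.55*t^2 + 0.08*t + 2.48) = 3.24*t^3 - 2.1*t^2 - 1.1*t + 5.45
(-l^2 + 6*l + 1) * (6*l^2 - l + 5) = -6*l^4 + 37*l^3 - 5*l^2 + 29*l + 5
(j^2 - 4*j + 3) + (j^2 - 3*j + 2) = 2*j^2 - 7*j + 5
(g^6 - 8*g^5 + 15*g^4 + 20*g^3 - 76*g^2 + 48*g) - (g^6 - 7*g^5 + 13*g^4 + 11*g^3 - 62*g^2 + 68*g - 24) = -g^5 + 2*g^4 + 9*g^3 - 14*g^2 - 20*g + 24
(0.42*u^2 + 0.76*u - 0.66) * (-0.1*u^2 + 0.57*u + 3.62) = -0.042*u^4 + 0.1634*u^3 + 2.0196*u^2 + 2.375*u - 2.3892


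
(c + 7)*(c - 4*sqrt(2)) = c^2 - 4*sqrt(2)*c + 7*c - 28*sqrt(2)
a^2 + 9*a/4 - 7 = (a - 7/4)*(a + 4)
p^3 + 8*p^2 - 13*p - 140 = (p - 4)*(p + 5)*(p + 7)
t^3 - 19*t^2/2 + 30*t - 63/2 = (t - 7/2)*(t - 3)^2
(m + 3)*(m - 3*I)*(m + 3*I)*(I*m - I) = I*m^4 + 2*I*m^3 + 6*I*m^2 + 18*I*m - 27*I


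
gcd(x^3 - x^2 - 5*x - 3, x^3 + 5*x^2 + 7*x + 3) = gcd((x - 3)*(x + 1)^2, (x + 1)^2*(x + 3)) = x^2 + 2*x + 1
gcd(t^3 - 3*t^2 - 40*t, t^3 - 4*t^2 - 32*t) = t^2 - 8*t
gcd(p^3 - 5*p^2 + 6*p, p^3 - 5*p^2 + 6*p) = p^3 - 5*p^2 + 6*p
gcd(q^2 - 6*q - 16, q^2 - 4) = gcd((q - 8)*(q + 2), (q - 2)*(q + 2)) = q + 2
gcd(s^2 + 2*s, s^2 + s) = s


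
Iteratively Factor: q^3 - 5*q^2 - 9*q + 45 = (q + 3)*(q^2 - 8*q + 15) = (q - 3)*(q + 3)*(q - 5)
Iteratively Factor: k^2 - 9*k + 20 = (k - 5)*(k - 4)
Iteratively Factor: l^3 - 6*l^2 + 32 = (l - 4)*(l^2 - 2*l - 8) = (l - 4)^2*(l + 2)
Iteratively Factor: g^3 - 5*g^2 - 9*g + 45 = (g - 5)*(g^2 - 9) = (g - 5)*(g - 3)*(g + 3)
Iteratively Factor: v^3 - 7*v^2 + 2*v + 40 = (v - 5)*(v^2 - 2*v - 8) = (v - 5)*(v + 2)*(v - 4)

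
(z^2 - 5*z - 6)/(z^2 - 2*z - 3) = (z - 6)/(z - 3)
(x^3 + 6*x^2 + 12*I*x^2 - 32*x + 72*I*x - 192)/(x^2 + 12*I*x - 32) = x + 6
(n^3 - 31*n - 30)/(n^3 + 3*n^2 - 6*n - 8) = (n^2 - n - 30)/(n^2 + 2*n - 8)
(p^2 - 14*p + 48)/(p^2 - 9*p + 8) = (p - 6)/(p - 1)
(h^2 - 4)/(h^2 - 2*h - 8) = (h - 2)/(h - 4)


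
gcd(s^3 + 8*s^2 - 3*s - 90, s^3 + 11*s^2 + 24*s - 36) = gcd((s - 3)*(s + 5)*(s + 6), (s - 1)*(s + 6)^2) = s + 6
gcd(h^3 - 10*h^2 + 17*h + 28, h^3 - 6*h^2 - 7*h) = h^2 - 6*h - 7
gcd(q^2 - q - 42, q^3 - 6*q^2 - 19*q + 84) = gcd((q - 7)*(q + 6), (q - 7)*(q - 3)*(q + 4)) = q - 7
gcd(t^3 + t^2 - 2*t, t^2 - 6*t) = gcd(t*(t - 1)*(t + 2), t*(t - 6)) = t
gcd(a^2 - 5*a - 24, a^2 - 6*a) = 1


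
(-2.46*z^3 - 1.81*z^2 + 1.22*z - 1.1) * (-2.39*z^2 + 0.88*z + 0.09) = 5.8794*z^5 + 2.1611*z^4 - 4.73*z^3 + 3.5397*z^2 - 0.8582*z - 0.099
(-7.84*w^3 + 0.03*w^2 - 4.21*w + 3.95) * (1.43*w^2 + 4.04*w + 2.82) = -11.2112*w^5 - 31.6307*w^4 - 28.0079*w^3 - 11.2753*w^2 + 4.0858*w + 11.139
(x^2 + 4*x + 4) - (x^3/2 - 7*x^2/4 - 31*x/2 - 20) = -x^3/2 + 11*x^2/4 + 39*x/2 + 24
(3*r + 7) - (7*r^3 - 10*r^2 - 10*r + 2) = -7*r^3 + 10*r^2 + 13*r + 5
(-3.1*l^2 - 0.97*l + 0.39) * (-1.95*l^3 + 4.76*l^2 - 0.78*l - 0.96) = 6.045*l^5 - 12.8645*l^4 - 2.9597*l^3 + 5.589*l^2 + 0.627*l - 0.3744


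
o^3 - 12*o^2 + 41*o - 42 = (o - 7)*(o - 3)*(o - 2)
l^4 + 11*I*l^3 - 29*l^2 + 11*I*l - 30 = (l - I)*(l + I)*(l + 5*I)*(l + 6*I)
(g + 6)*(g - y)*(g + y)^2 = g^4 + g^3*y + 6*g^3 - g^2*y^2 + 6*g^2*y - g*y^3 - 6*g*y^2 - 6*y^3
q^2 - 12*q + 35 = (q - 7)*(q - 5)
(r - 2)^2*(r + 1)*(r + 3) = r^4 - 9*r^2 + 4*r + 12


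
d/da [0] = 0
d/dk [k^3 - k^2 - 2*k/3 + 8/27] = 3*k^2 - 2*k - 2/3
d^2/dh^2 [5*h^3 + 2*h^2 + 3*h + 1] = 30*h + 4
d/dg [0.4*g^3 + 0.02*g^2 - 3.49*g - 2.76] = 1.2*g^2 + 0.04*g - 3.49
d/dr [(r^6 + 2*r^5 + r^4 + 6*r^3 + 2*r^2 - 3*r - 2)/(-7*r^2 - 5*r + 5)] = (-28*r^7 - 67*r^6 - 24*r^5 - 7*r^4 - 40*r^3 + 59*r^2 - 8*r - 25)/(49*r^4 + 70*r^3 - 45*r^2 - 50*r + 25)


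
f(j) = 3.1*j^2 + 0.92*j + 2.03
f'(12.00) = 75.32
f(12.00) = 459.47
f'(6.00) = 38.12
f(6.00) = 119.15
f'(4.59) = 29.38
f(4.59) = 71.56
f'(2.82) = 18.40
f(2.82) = 29.28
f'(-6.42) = -38.88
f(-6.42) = 123.89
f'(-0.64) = -3.05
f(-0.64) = 2.71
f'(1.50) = 10.22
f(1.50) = 10.38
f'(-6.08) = -36.78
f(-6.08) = 111.03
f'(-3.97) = -23.69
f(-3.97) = 47.24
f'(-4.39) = -26.30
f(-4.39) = 57.73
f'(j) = 6.2*j + 0.92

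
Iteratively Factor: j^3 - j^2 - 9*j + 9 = (j - 3)*(j^2 + 2*j - 3) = (j - 3)*(j - 1)*(j + 3)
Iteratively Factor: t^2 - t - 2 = (t - 2)*(t + 1)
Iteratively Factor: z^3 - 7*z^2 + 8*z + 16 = (z - 4)*(z^2 - 3*z - 4) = (z - 4)^2*(z + 1)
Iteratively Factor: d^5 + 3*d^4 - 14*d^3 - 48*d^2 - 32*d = (d + 4)*(d^4 - d^3 - 10*d^2 - 8*d) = (d - 4)*(d + 4)*(d^3 + 3*d^2 + 2*d) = (d - 4)*(d + 2)*(d + 4)*(d^2 + d) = (d - 4)*(d + 1)*(d + 2)*(d + 4)*(d)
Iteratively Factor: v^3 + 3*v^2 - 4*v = (v - 1)*(v^2 + 4*v) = (v - 1)*(v + 4)*(v)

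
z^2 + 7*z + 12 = (z + 3)*(z + 4)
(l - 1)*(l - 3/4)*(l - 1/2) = l^3 - 9*l^2/4 + 13*l/8 - 3/8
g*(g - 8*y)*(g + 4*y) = g^3 - 4*g^2*y - 32*g*y^2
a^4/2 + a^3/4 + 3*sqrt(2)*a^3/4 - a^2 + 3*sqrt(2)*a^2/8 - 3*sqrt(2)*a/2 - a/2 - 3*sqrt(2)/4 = (a/2 + sqrt(2)/2)*(a + 1/2)*(a - sqrt(2))*(a + 3*sqrt(2)/2)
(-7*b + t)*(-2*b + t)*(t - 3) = 14*b^2*t - 42*b^2 - 9*b*t^2 + 27*b*t + t^3 - 3*t^2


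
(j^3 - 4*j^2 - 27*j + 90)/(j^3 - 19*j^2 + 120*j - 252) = (j^2 + 2*j - 15)/(j^2 - 13*j + 42)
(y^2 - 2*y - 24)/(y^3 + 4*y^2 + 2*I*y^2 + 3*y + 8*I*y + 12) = (y - 6)/(y^2 + 2*I*y + 3)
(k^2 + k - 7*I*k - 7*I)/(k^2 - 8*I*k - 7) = (k + 1)/(k - I)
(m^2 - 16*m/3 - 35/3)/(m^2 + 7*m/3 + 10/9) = 3*(m - 7)/(3*m + 2)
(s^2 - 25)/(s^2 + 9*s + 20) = (s - 5)/(s + 4)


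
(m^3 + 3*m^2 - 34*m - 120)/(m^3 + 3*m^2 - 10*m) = (m^2 - 2*m - 24)/(m*(m - 2))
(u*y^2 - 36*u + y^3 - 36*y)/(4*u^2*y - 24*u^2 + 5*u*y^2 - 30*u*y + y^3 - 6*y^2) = (y + 6)/(4*u + y)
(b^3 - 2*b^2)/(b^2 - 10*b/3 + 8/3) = 3*b^2/(3*b - 4)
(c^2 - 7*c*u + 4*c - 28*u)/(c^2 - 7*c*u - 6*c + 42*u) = (c + 4)/(c - 6)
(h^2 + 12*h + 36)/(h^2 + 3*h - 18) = (h + 6)/(h - 3)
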